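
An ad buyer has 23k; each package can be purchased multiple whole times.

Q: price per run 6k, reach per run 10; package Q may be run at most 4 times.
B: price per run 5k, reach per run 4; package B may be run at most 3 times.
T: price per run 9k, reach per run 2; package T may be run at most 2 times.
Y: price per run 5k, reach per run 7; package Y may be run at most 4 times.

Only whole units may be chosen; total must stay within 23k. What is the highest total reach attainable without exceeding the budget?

This is a bounded integer knapsack.
Q has the best ratio (10/6); taking only Q gives at most 3×10 = 30 (stopped by the price limit).
Mixing does better — 3×Q and 1×Y: price 23 ≤ 23, reach 3·10 + 1·7 = 37.

37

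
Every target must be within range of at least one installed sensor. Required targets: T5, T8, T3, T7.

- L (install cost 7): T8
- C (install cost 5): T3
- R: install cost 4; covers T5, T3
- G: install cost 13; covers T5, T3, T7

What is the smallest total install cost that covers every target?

20

This is an integer covering problem.
The greedy cost-per-new-target heuristic would pick R, L, and G for 24, but a cheaper cover exists.
Choose L and G: together they cover T5, T8, T3, T7 — every target.
Total install cost: 7 + 13 = 20.
No cover costs less than 20.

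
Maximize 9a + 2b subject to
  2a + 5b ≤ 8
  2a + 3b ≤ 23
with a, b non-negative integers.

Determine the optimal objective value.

(a,b)=(4,0): 2·4+5·0=8≤8, 2·4+3·0=8≤23, objective 36.
(a,b)=(3,0): 2·3+5·0=6≤8, 2·3+3·0=6≤23, objective 27.
The best lattice point is (4,0), giving 36.

36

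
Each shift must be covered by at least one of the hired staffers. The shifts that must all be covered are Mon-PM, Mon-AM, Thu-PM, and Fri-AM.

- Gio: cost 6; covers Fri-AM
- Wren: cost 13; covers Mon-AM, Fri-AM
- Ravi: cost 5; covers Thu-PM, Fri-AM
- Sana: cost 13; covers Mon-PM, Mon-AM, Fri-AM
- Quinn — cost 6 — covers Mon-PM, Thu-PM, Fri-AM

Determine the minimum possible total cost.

The greedy cost-per-new-shift heuristic would pick Quinn and Wren for 19, but a cheaper cover exists.
Choose Ravi and Sana: together they cover Mon-PM, Mon-AM, Thu-PM, Fri-AM — every shift.
Total cost: 5 + 13 = 18.
No cover costs less than 18.

18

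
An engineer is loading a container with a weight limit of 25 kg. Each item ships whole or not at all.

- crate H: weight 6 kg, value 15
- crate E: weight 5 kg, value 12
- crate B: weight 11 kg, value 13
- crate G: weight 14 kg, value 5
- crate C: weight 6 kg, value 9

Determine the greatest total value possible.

Allowing fractional choices, the relaxed optimum would be about 45.5, but items are indivisible.
crate H + crate E + crate B: weight 6 + 5 + 11 = 22 ≤ 25, value 15 + 12 + 13 = 40.
crate H + crate B + crate C: weight 6 + 11 + 6 = 23 ≤ 25, value 15 + 13 + 9 = 37.
crate H + crate E + crate C: weight 6 + 5 + 6 = 17 ≤ 25, value 15 + 12 + 9 = 36.
Best is crate H, crate E, and crate B with total value 40.

40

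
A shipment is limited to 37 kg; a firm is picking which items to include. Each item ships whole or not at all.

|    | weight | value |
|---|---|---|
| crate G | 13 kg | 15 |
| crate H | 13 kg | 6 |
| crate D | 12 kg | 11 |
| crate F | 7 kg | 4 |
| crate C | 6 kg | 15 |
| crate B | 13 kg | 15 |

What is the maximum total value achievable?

45

Take crate G, crate C, and crate B: weight 13 + 6 + 13 = 32 ≤ 37, value 15 + 15 + 15 = 45.
No other feasible combination does better.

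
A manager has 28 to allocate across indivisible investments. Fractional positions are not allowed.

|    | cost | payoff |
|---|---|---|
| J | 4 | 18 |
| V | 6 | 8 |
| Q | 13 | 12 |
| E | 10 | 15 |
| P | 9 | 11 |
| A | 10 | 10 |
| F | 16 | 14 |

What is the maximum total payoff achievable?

45

This is an integer program with binary decision variables.
Allowing fractional choices, the relaxed optimum would be about 50.8, but investments are indivisible.
J + Q + E: cost 4 + 13 + 10 = 27 ≤ 28, payoff 18 + 12 + 15 = 45.
J + E + P: cost 4 + 10 + 9 = 23 ≤ 28, payoff 18 + 15 + 11 = 44.
Best is J, Q, and E with total payoff 45.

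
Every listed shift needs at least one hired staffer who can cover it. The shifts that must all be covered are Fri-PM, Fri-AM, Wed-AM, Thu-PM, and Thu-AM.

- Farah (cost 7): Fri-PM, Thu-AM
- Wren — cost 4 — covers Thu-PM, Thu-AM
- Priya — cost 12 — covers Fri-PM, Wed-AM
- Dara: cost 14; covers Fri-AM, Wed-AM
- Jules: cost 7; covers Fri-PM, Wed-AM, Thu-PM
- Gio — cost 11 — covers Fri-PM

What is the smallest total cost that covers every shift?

25

This is a weighted set-cover instance.
Choose Farah, Wren, and Dara: together they cover Fri-PM, Fri-AM, Wed-AM, Thu-PM, Thu-AM — every shift.
Total cost: 7 + 4 + 14 = 25.
No cover costs less than 25.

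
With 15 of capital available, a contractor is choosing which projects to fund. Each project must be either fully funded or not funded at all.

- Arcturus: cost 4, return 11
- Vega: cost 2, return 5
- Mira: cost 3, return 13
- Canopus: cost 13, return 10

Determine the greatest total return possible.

29

Allowing fractional choices, the relaxed optimum would be about 33.6, but projects are indivisible.
Arcturus + Vega + Mira: cost 4 + 2 + 3 = 9 ≤ 15, return 11 + 5 + 13 = 29.
Arcturus + Mira: cost 4 + 3 = 7 ≤ 15, return 11 + 13 = 24.
Vega + Mira: cost 2 + 3 = 5 ≤ 15, return 5 + 13 = 18.
Best is Arcturus, Vega, and Mira with total return 29.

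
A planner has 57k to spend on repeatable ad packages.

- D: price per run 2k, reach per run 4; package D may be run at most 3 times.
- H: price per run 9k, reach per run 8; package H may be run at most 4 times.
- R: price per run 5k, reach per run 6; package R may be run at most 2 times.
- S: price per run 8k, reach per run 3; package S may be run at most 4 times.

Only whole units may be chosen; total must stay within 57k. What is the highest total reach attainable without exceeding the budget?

This is a bounded integer knapsack.
D has the best ratio (4/2); taking only D gives at most 3×4 = 12 (stopped by the supply cap of 3).
Mixing does better — 3×D, 4×H, and 2×R: price 52 ≤ 57, reach 3·4 + 4·8 + 2·6 = 56.

56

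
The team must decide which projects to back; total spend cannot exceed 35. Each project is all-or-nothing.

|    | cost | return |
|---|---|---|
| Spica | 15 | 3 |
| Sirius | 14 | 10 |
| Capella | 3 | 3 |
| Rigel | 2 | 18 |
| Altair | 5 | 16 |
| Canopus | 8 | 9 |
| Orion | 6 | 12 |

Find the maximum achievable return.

This is a 0-1 knapsack instance.
Take Sirius, Rigel, Altair, Canopus, and Orion: cost 14 + 2 + 5 + 8 + 6 = 35 ≤ 35, return 10 + 18 + 16 + 9 + 12 = 65.
No other feasible combination does better.

65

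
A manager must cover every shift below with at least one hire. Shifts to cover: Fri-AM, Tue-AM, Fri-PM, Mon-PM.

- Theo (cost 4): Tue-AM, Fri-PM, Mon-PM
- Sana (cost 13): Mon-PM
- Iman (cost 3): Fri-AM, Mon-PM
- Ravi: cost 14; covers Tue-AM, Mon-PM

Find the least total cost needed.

Choose Theo and Iman: together they cover Fri-AM, Tue-AM, Fri-PM, Mon-PM — every shift.
Total cost: 4 + 3 = 7.
No cover costs less than 7.

7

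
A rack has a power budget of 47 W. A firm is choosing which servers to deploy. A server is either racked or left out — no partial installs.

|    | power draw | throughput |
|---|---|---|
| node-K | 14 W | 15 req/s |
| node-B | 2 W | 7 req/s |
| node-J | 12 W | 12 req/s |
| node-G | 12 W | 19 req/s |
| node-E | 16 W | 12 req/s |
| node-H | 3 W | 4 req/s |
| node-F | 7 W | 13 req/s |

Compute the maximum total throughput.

66

This is an integer program with binary decision variables.
Allowing fractional choices, the relaxed optimum would be about 67.0, but servers are indivisible.
node-K + node-J + node-G + node-F: power draw 14 + 12 + 12 + 7 = 45 ≤ 47, throughput 15 + 12 + 19 + 13 = 59.
node-K + node-B + node-J + node-G + node-F: power draw 14 + 2 + 12 + 12 + 7 = 47 ≤ 47, throughput 15 + 7 + 12 + 19 + 13 = 66.
node-K + node-B + node-G + node-H + node-F: power draw 14 + 2 + 12 + 3 + 7 = 38 ≤ 47, throughput 15 + 7 + 19 + 4 + 13 = 58.
Best is node-K, node-B, node-J, node-G, and node-F with total throughput 66.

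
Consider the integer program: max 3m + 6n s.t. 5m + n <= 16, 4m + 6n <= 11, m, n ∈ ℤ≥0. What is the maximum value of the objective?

The continuous relaxation peaks at (0, 1.83) with value 11.00; rounding to a feasible lattice point costs some objective.
(m,n)=(1,1): 5·1+1·1=6≤16, 4·1+6·1=10≤11, objective 9.
(m,n)=(0,1): 5·0+1·1=1≤16, 4·0+6·1=6≤11, objective 6.
(m,n)=(2,0): 5·2+1·0=10≤16, 4·2+6·0=8≤11, objective 6.
Maximum is 9 at (m,n)=(1,1).

9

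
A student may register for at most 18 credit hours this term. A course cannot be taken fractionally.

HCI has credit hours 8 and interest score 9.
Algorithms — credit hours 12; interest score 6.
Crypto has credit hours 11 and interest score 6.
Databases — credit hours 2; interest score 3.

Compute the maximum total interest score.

Allowing fractional choices, the relaxed optimum would be about 16.4, but courses are indivisible.
HCI: credit hours 8 ≤ 18, interest score 9.
HCI + Databases: credit hours 8 + 2 = 10 ≤ 18, interest score 9 + 3 = 12.
Best is HCI and Databases with total interest score 12.

12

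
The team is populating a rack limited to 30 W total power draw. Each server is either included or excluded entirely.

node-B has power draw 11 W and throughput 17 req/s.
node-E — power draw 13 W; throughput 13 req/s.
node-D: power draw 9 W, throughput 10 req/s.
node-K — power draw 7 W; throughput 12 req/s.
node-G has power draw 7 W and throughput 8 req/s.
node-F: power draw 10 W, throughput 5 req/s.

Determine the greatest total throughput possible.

Treat it as a binary knapsack problem.
Take node-B, node-D, and node-K: power draw 11 + 9 + 7 = 27 ≤ 30, throughput 17 + 10 + 12 = 39.
No other feasible combination does better.

39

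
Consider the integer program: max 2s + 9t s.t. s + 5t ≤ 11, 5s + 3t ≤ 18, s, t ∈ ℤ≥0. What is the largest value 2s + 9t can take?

20

Relaxing integrality, the LP optimum is 20.32 at (s,t) = (2.59, 1.68), which is not an integer point.
(s,t)=(1,2): 1·1+5·2=11≤11, 5·1+3·2=11≤18, objective 20.
(s,t)=(0,2): 1·0+5·2=10≤11, 5·0+3·2=6≤18, objective 18.
The best lattice point is (1,2), giving 20.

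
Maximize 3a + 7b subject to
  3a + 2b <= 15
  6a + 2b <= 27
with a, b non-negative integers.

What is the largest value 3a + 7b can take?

(a,b)=(0,7) is feasible, giving 49.
(a,b)=(1,6) is feasible, giving 45.
(a,b)=(0,6) is feasible, giving 42.
Maximum is 49 at (a,b)=(0,7).

49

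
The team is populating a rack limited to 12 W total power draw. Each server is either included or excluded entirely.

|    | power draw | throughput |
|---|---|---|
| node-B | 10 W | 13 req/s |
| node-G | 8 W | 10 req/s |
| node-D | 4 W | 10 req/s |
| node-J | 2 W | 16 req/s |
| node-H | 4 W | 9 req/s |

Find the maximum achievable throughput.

35

Allowing fractional choices, the relaxed optimum would be about 37.6, but servers are indivisible.
node-D + node-J: power draw 4 + 2 = 6 ≤ 12, throughput 10 + 16 = 26.
node-B + node-J: power draw 10 + 2 = 12 ≤ 12, throughput 13 + 16 = 29.
node-D + node-J + node-H: power draw 4 + 2 + 4 = 10 ≤ 12, throughput 10 + 16 + 9 = 35.
Best is node-D, node-J, and node-H with total throughput 35.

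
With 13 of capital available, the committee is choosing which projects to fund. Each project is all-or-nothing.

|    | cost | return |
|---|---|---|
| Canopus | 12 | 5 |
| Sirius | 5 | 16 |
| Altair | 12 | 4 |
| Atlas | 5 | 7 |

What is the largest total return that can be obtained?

Take Sirius and Atlas: cost 5 + 5 = 10 ≤ 13, return 16 + 7 = 23.
No other feasible combination does better.

23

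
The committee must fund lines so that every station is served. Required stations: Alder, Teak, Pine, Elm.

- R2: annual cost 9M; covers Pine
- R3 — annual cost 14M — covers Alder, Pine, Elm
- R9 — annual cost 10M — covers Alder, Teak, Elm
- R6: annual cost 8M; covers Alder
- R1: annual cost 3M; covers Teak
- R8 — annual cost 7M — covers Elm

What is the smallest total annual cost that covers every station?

17

Choose R3 and R1: together they cover Alder, Teak, Pine, Elm — every station.
Total annual cost: 14 + 3 = 17.
No cover costs less than 17.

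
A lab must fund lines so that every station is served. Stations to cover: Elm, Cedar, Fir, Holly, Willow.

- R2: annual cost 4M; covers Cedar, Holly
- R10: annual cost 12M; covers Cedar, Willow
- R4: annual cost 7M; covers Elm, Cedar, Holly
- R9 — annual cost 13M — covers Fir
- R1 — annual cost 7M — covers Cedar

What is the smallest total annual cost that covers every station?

32

Choose R10, R4, and R9: together they cover Elm, Cedar, Fir, Holly, Willow — every station.
Total annual cost: 12 + 7 + 13 = 32.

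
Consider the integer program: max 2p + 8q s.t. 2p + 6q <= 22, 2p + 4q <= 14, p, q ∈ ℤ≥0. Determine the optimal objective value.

(p,q)=(1,3): 2·1+6·3=20≤22, 2·1+4·3=14≤14, objective 26.
(p,q)=(0,3): 2·0+6·3=18≤22, 2·0+4·3=12≤14, objective 24.
(p,q)=(2,2): 2·2+6·2=16≤22, 2·2+4·2=12≤14, objective 20.
(p,q)=(1,2): 2·1+6·2=14≤22, 2·1+4·2=10≤14, objective 18.
The best lattice point is (1,3), giving 26.

26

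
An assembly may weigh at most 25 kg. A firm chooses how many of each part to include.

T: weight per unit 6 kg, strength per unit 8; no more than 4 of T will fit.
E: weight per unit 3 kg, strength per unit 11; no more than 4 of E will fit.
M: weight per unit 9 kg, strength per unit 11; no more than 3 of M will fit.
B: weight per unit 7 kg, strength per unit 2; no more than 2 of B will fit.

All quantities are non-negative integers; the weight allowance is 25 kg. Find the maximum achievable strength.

This is a bounded integer knapsack.
4×E and 1×M: weight 21 ≤ 25, strength 4·11 + 1·11 = 55.
2×T and 4×E: weight 24 ≤ 25, strength 2·8 + 4·11 = 60.
Best is 60.

60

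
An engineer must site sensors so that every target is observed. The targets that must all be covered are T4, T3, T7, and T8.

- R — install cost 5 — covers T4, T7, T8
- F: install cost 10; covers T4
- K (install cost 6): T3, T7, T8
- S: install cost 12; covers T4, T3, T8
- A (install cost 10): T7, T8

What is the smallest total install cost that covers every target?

This is an integer covering problem.
Choose R and K: together they cover T4, T3, T7, T8 — every target.
Total install cost: 5 + 6 = 11.
No cover costs less than 11.

11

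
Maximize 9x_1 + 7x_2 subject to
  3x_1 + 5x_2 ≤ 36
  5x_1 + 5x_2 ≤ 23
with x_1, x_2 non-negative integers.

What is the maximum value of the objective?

36

(x_1,x_2)=(4,0): 3·4+5·0=12≤36, 5·4+5·0=20≤23, objective 36.
(x_1,x_2)=(3,1): 3·3+5·1=14≤36, 5·3+5·1=20≤23, objective 34.
(x_1,x_2)=(3,0): 3·3+5·0=9≤36, 5·3+5·0=15≤23, objective 27.
No feasible integer point exceeds 36.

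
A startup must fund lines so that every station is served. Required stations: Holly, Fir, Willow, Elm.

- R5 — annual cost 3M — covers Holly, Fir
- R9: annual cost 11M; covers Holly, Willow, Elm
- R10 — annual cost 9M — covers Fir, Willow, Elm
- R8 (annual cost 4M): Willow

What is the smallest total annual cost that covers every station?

12

The greedy cost-per-new-station heuristic would pick R5, R8, and R10 for 16, but a cheaper cover exists.
Choose R5 and R10: together they cover Holly, Fir, Willow, Elm — every station.
Total annual cost: 3 + 9 = 12.
No cover costs less than 12.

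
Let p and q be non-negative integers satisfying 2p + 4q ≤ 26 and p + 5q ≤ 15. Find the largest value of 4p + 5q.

(p,q)=(13,0): 2·13+4·0=26≤26, 1·13+5·0=13≤15, objective 52.
(p,q)=(12,0): 2·12+4·0=24≤26, 1·12+5·0=12≤15, objective 48.
The best lattice point is (13,0), giving 52.

52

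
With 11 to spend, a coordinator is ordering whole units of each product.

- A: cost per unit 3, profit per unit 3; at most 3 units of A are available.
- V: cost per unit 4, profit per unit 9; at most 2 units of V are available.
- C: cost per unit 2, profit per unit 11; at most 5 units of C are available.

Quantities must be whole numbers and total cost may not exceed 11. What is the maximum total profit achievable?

55

1×A and 4×C: cost 11 ≤ 11, profit 1·3 + 4·11 = 47.
5×C: cost 10 ≤ 11, profit 5·11 = 55.
Best is 55.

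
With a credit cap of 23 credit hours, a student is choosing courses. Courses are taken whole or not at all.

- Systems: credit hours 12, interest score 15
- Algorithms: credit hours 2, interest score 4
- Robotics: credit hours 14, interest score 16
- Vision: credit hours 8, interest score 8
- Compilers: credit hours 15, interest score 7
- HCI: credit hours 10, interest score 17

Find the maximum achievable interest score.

Allowing fractional choices, the relaxed optimum would be about 34.8, but courses are indivisible.
Algorithms + Vision + HCI: credit hours 2 + 8 + 10 = 20 ≤ 23, interest score 4 + 8 + 17 = 29.
Systems + HCI: credit hours 12 + 10 = 22 ≤ 23, interest score 15 + 17 = 32.
Systems + Algorithms + Vision: credit hours 12 + 2 + 8 = 22 ≤ 23, interest score 15 + 4 + 8 = 27.
Best is Systems and HCI with total interest score 32.

32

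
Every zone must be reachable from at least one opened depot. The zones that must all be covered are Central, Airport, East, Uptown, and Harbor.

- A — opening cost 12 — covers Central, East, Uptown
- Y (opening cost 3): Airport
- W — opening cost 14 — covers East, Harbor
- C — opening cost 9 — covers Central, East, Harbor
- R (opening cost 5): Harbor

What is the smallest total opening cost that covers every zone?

The greedy cost-per-new-zone heuristic would pick Y, C, and A for 24, but a cheaper cover exists.
Choose A, Y, and R: together they cover Central, Airport, East, Uptown, Harbor — every zone.
Total opening cost: 12 + 3 + 5 = 20.
No cover costs less than 20.

20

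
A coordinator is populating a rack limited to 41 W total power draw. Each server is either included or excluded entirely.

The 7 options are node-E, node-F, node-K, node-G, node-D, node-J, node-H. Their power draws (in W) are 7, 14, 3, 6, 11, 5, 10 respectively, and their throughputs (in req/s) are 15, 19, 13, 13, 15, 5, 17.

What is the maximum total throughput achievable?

77

This is an integer program with binary decision variables.
Take node-E, node-F, node-K, node-G, and node-H: power draw 7 + 14 + 3 + 6 + 10 = 40 ≤ 41, throughput 15 + 19 + 13 + 13 + 17 = 77.
No other feasible combination does better.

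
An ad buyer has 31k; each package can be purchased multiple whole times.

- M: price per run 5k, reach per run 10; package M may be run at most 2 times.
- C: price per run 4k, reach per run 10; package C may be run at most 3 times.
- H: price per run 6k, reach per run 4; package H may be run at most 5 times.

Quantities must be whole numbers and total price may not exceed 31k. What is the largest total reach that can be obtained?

Take 2×M, 3×C, and 1×H: price 28 ≤ 31, reach 2·10 + 3·10 + 1·4 = 54.
C has the best ratio (10/4) and is taken to its limit of 3; remaining capacity is filled optimally with the others.

54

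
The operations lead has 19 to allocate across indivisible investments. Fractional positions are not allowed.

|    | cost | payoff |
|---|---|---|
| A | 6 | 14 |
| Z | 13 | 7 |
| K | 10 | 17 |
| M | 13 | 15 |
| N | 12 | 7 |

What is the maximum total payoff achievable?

This is a 0-1 knapsack instance.
Allowing fractional choices, the relaxed optimum would be about 34.5, but investments are indivisible.
A + N: cost 6 + 12 = 18 ≤ 19, payoff 14 + 7 = 21.
A + M: cost 6 + 13 = 19 ≤ 19, payoff 14 + 15 = 29.
A + K: cost 6 + 10 = 16 ≤ 19, payoff 14 + 17 = 31.
Best is A and K with total payoff 31.

31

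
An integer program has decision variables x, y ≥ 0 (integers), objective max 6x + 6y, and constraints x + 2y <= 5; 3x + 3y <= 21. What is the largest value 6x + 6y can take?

30

(x,y)=(5,0): 1·5+2·0=5≤5, 3·5+3·0=15≤21, objective 30.
(x,y)=(4,0): 1·4+2·0=4≤5, 3·4+3·0=12≤21, objective 24.
No feasible integer point exceeds 30.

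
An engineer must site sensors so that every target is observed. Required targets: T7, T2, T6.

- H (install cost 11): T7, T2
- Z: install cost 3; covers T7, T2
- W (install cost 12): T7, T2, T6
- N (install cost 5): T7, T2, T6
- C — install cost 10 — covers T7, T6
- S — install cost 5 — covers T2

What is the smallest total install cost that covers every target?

5

The greedy cost-per-new-target heuristic would pick Z and N for 8, but a cheaper cover exists.
N alone covers T7, T2, T6 — every target.
Total install cost: 5.
No cover costs less than 5.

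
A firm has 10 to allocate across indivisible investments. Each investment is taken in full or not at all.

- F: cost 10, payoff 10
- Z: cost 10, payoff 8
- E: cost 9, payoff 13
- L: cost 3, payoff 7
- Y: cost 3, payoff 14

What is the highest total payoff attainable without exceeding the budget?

Take L and Y: cost 3 + 3 = 6 ≤ 10, payoff 7 + 14 = 21.
No other feasible combination does better.

21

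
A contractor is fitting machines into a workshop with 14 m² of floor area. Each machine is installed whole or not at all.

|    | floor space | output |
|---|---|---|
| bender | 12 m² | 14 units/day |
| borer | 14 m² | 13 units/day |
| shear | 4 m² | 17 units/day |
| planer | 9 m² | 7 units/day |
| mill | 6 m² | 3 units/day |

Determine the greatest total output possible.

Take shear and planer: floor space 4 + 9 = 13 ≤ 14, output 17 + 7 = 24.
No other feasible combination does better.

24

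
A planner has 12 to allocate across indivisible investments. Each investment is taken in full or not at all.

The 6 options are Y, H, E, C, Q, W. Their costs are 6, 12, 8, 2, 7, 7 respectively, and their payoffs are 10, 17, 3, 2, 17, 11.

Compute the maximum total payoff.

H: cost 12 ≤ 12, payoff 17.
Q: cost 7 ≤ 12, payoff 17.
C + Q: cost 2 + 7 = 9 ≤ 12, payoff 2 + 17 = 19.
Best is C and Q with total payoff 19.

19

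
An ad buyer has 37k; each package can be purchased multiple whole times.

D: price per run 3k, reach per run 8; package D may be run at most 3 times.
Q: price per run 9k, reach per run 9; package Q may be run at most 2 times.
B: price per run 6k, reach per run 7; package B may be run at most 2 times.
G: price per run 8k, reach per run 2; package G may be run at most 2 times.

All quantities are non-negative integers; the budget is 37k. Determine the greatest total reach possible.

This is a bounded integer knapsack.
D has the best ratio (8/3); taking only D gives at most 3×8 = 24 (stopped by the supply cap of 3).
Mixing does better — 3×D, 2×Q, and 1×B: price 33 ≤ 37, reach 3·8 + 2·9 + 1·7 = 49.

49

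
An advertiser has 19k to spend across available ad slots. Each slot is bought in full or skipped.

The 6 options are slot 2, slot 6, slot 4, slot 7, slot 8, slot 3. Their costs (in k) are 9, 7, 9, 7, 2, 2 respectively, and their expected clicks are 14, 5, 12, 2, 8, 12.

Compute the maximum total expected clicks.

34

Allowing fractional choices, the relaxed optimum would be about 42.0, but ad slots are indivisible.
slot 4 + slot 8 + slot 3: cost 9 + 2 + 2 = 13 ≤ 19, expected clicks 12 + 8 + 12 = 32.
slot 2 + slot 6 + slot 3: cost 9 + 7 + 2 = 18 ≤ 19, expected clicks 14 + 5 + 12 = 31.
slot 2 + slot 8 + slot 3: cost 9 + 2 + 2 = 13 ≤ 19, expected clicks 14 + 8 + 12 = 34.
Best is slot 2, slot 8, and slot 3 with total expected clicks 34.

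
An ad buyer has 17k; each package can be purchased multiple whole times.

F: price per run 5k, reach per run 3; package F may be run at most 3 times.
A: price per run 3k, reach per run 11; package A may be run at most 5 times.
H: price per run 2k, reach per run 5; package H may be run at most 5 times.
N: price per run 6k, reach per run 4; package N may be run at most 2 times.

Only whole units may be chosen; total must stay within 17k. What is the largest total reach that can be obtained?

This is a bounded integer knapsack.
5×A: price 15 ≤ 17, reach 5·11 = 55.
5×A and 1×H: price 17 ≤ 17, reach 5·11 + 1·5 = 60.
Best is 60.

60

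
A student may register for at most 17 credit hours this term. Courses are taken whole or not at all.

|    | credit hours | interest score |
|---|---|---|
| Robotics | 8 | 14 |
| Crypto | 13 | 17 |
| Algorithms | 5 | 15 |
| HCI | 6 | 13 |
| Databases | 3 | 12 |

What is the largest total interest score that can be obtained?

41

Treat it as a binary knapsack problem.
Take Robotics, Algorithms, and Databases: credit hours 8 + 5 + 3 = 16 ≤ 17, interest score 14 + 15 + 12 = 41.
No other feasible combination does better.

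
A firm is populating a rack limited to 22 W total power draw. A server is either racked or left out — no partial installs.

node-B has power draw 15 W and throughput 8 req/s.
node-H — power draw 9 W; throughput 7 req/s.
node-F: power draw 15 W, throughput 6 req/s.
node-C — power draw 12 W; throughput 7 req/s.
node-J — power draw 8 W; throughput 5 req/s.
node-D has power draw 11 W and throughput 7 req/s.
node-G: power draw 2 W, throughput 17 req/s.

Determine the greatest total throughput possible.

Treat it as a binary knapsack problem.
Take node-H, node-D, and node-G: power draw 9 + 11 + 2 = 22 ≤ 22, throughput 7 + 7 + 17 = 31.
No other feasible combination does better.

31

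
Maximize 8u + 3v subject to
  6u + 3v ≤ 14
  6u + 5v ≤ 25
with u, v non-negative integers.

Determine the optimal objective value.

(u,v)=(2,0): 6·2+3·0=12≤14, 6·2+5·0=12≤25, objective 16.
(u,v)=(1,1): 6·1+3·1=9≤14, 6·1+5·1=11≤25, objective 11.
(u,v)=(1,0): 6·1+3·0=6≤14, 6·1+5·0=6≤25, objective 8.
The best lattice point is (2,0), giving 16.

16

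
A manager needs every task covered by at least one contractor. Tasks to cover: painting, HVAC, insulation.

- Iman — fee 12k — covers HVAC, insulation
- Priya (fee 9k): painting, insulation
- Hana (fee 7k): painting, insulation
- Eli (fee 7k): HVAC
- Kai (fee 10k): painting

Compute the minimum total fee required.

Choose Hana and Eli: together they cover painting, HVAC, insulation — every task.
Total fee: 7 + 7 = 14.
No cover costs less than 14.

14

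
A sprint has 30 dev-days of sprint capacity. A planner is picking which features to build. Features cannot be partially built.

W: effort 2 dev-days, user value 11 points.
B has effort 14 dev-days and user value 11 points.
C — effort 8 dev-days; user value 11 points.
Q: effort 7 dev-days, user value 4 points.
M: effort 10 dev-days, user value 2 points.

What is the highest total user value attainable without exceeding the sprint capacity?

Allowing fractional choices, the relaxed optimum would be about 36.4, but features are indivisible.
W + C + Q + M: effort 2 + 8 + 7 + 10 = 27 ≤ 30, user value 11 + 11 + 4 + 2 = 28.
W + C + Q: effort 2 + 8 + 7 = 17 ≤ 30, user value 11 + 11 + 4 = 26.
W + B + C: effort 2 + 14 + 8 = 24 ≤ 30, user value 11 + 11 + 11 = 33.
Best is W, B, and C with total user value 33.

33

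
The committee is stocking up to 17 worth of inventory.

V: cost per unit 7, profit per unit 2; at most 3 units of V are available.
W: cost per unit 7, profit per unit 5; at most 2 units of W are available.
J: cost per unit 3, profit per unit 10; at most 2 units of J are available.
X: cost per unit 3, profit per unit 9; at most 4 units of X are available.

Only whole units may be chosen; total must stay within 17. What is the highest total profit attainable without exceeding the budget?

J has the best ratio (10/3); taking only J gives at most 2×10 = 20 (stopped by the supply cap of 2).
Mixing does better — 2×J and 3×X: cost 15 ≤ 17, profit 2·10 + 3·9 = 47.

47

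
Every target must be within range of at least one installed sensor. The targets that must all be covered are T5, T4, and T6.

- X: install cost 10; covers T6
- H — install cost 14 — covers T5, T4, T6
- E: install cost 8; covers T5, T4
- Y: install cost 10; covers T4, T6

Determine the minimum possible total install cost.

14

The greedy cost-per-new-target heuristic would pick E and X for 18, but a cheaper cover exists.
H alone covers T5, T4, T6 — every target.
Total install cost: 14.
No cover costs less than 14.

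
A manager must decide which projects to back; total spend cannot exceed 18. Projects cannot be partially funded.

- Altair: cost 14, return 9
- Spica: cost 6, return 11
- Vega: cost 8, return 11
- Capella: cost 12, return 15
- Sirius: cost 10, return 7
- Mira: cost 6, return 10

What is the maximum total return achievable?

Spica + Vega: cost 6 + 8 = 14 ≤ 18, return 11 + 11 = 22.
Capella + Mira: cost 12 + 6 = 18 ≤ 18, return 15 + 10 = 25.
Spica + Capella: cost 6 + 12 = 18 ≤ 18, return 11 + 15 = 26.
Best is Spica and Capella with total return 26.

26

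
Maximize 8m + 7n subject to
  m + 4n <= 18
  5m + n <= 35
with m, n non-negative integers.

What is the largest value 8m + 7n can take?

(m,n)=(6,3): 1·6+4·3=18≤18, 5·6+1·3=33≤35, objective 69.
(m,n)=(6,2): 1·6+4·2=14≤18, 5·6+1·2=32≤35, objective 62.
(m,n)=(5,3): 1·5+4·3=17≤18, 5·5+1·3=28≤35, objective 61.
(m,n)=(6,1): 1·6+4·1=10≤18, 5·6+1·1=31≤35, objective 55.
No feasible integer point exceeds 69.

69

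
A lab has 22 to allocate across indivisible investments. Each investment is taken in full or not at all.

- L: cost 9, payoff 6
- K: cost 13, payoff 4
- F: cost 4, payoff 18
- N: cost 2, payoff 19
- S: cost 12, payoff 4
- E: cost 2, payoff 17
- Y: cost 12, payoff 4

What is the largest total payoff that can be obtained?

60

Treat it as a binary knapsack problem.
Allowing fractional choices, the relaxed optimum would be about 61.7, but investments are indivisible.
L + F + N + E: cost 9 + 4 + 2 + 2 = 17 ≤ 22, payoff 6 + 18 + 19 + 17 = 60.
F + N + S + E: cost 4 + 2 + 12 + 2 = 20 ≤ 22, payoff 18 + 19 + 4 + 17 = 58.
Best is L, F, N, and E with total payoff 60.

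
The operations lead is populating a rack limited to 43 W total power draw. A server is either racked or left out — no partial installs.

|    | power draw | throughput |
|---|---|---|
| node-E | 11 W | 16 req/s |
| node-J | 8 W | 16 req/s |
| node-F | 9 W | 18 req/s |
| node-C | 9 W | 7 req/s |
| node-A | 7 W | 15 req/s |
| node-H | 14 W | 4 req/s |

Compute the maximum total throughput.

Take node-E, node-J, node-F, and node-A: power draw 11 + 8 + 9 + 7 = 35 ≤ 43, throughput 16 + 16 + 18 + 15 = 65.
No other feasible combination does better.

65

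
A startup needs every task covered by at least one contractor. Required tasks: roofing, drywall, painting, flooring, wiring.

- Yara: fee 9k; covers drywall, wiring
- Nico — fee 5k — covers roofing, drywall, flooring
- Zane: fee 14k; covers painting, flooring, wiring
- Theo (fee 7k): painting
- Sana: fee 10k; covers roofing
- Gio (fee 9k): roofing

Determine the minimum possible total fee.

This is a weighted set-cover instance.
Choose Nico and Zane: together they cover roofing, drywall, painting, flooring, wiring — every task.
Total fee: 5 + 14 = 19.
No cover costs less than 19.

19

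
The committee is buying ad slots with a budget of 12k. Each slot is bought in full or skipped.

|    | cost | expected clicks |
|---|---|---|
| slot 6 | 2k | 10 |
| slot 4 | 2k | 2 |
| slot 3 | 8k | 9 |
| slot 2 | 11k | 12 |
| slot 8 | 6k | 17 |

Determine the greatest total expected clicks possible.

29

Allowing fractional choices, the relaxed optimum would be about 31.5, but ad slots are indivisible.
slot 6 + slot 8: cost 2 + 6 = 8 ≤ 12, expected clicks 10 + 17 = 27.
slot 6 + slot 4 + slot 8: cost 2 + 2 + 6 = 10 ≤ 12, expected clicks 10 + 2 + 17 = 29.
slot 6 + slot 4 + slot 3: cost 2 + 2 + 8 = 12 ≤ 12, expected clicks 10 + 2 + 9 = 21.
Best is slot 6, slot 4, and slot 8 with total expected clicks 29.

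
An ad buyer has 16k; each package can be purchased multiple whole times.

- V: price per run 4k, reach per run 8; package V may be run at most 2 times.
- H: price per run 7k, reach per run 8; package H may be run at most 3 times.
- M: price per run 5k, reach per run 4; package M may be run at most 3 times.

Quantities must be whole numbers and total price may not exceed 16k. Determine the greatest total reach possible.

1×V, 1×H, and 1×M: price 16 ≤ 16, reach 1·8 + 1·8 + 1·4 = 20.
2×V and 1×H: price 15 ≤ 16, reach 2·8 + 1·8 = 24.
Best is 24.

24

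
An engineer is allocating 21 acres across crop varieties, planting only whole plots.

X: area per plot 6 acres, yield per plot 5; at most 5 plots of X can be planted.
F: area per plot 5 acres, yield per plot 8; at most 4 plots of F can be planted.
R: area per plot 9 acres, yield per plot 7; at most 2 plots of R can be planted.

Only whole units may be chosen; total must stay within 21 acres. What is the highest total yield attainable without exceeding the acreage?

32

4×F: area 20 ≤ 21, yield 4·8 = 32.
1×X and 3×F: area 21 ≤ 21, yield 1·5 + 3·8 = 29.
Best is 32.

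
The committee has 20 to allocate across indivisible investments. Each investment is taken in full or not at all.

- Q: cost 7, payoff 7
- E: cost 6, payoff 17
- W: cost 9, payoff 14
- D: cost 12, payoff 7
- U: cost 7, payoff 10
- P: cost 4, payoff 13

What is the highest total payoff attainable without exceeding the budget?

This is a 0-1 knapsack instance.
Allowing fractional choices, the relaxed optimum would be about 45.4, but investments are indivisible.
Q + E + P: cost 7 + 6 + 4 = 17 ≤ 20, payoff 7 + 17 + 13 = 37.
E + U + P: cost 6 + 7 + 4 = 17 ≤ 20, payoff 17 + 10 + 13 = 40.
E + W + P: cost 6 + 9 + 4 = 19 ≤ 20, payoff 17 + 14 + 13 = 44.
Best is E, W, and P with total payoff 44.

44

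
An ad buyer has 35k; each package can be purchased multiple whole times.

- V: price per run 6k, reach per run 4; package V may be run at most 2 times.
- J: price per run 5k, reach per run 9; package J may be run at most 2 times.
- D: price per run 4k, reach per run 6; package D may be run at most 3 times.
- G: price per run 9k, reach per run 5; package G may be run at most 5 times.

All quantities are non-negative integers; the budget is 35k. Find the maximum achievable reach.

2×V, 2×J, and 3×D: price 34 ≤ 35, reach 2·4 + 2·9 + 3·6 = 44.
2×J, 3×D, and 1×G: price 31 ≤ 35, reach 2·9 + 3·6 + 1·5 = 41.
Best is 44.

44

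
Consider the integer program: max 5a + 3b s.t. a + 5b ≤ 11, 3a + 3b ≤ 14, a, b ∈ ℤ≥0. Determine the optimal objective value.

20

(a,b)=(4,0): 1·4+5·0=4≤11, 3·4+3·0=12≤14, objective 20.
(a,b)=(3,1): 1·3+5·1=8≤11, 3·3+3·1=12≤14, objective 18.
No feasible integer point exceeds 20.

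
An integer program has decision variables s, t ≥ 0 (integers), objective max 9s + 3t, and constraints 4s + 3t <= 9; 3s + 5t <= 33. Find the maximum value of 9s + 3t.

18

The continuous relaxation peaks at (2.25, 0) with value 20.25; rounding to a feasible lattice point costs some objective.
(s,t)=(2,0): 4·2+3·0=8≤9, 3·2+5·0=6≤33, objective 18.
(s,t)=(1,1): 4·1+3·1=7≤9, 3·1+5·1=8≤33, objective 12.
(s,t)=(1,0): 4·1+3·0=4≤9, 3·1+5·0=3≤33, objective 9.
Maximum is 18 at (s,t)=(2,0).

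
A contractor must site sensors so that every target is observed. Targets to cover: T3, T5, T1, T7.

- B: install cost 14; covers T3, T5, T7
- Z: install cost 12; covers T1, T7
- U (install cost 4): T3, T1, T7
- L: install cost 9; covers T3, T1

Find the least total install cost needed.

18

This is a weighted set-cover instance.
Choose B and U: together they cover T3, T5, T1, T7 — every target.
Total install cost: 14 + 4 = 18.
No cover costs less than 18.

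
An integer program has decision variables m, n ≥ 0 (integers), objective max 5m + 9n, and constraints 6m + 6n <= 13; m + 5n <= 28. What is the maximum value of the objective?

18

(m,n)=(0,2): 6·0+6·2=12≤13, 1·0+5·2=10≤28, objective 18.
(m,n)=(1,1): 6·1+6·1=12≤13, 1·1+5·1=6≤28, objective 14.
The best lattice point is (0,2), giving 18.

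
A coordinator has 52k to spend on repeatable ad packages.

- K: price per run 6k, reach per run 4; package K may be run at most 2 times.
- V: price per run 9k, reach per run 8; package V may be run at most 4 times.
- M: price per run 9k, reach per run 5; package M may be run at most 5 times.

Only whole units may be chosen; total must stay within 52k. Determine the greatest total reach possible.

2×K and 4×V: price 48 ≤ 52, reach 2·4 + 4·8 = 40.
1×K, 4×V, and 1×M: price 51 ≤ 52, reach 1·4 + 4·8 + 1·5 = 41.
Best is 41.

41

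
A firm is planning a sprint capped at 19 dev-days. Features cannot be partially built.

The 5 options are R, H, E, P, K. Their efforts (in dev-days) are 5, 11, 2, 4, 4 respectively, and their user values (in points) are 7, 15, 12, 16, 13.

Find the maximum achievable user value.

48

H + E + P: effort 11 + 2 + 4 = 17 ≤ 19, user value 15 + 12 + 16 = 43.
R + E + P + K: effort 5 + 2 + 4 + 4 = 15 ≤ 19, user value 7 + 12 + 16 + 13 = 48.
H + P + K: effort 11 + 4 + 4 = 19 ≤ 19, user value 15 + 16 + 13 = 44.
Best is R, E, P, and K with total user value 48.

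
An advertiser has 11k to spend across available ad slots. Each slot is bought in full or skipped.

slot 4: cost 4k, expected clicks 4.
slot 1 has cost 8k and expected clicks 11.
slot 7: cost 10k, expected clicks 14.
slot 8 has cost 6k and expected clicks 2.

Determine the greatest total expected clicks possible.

14

Take slot 7: cost 10 ≤ 11, expected clicks 14.
No other feasible combination does better.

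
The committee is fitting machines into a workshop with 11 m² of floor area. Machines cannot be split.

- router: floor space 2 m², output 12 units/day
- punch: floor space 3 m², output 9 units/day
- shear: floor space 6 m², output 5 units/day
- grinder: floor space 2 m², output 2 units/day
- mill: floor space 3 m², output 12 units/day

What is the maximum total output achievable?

35

Take router, punch, grinder, and mill: floor space 2 + 3 + 2 + 3 = 10 ≤ 11, output 12 + 9 + 2 + 12 = 35.
No other feasible combination does better.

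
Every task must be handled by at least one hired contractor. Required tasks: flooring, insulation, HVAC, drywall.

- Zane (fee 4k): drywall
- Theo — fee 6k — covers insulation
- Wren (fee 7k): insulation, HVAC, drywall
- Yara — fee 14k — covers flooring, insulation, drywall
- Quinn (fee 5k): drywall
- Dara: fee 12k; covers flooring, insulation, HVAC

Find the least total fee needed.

The greedy cost-per-new-task heuristic would pick Wren and Dara for 19, but a cheaper cover exists.
Choose Zane and Dara: together they cover flooring, insulation, HVAC, drywall — every task.
Total fee: 4 + 12 = 16.
No cover costs less than 16.

16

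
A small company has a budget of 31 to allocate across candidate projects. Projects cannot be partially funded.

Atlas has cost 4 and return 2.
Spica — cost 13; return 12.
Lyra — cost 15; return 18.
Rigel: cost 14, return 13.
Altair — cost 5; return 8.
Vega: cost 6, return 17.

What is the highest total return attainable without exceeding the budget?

45

Allowing fractional choices, the relaxed optimum would be about 47.6, but projects are indivisible.
Lyra + Altair + Vega: cost 15 + 5 + 6 = 26 ≤ 31, return 18 + 8 + 17 = 43.
Atlas + Lyra + Altair + Vega: cost 4 + 15 + 5 + 6 = 30 ≤ 31, return 2 + 18 + 8 + 17 = 45.
Atlas + Rigel + Altair + Vega: cost 4 + 14 + 5 + 6 = 29 ≤ 31, return 2 + 13 + 8 + 17 = 40.
Best is Atlas, Lyra, Altair, and Vega with total return 45.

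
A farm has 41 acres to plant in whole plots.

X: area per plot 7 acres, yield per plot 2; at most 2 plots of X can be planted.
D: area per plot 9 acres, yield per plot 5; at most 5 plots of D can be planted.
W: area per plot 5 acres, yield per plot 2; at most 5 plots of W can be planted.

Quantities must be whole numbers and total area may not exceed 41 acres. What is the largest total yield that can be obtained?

22

Take 4×D and 1×W: area 41 ≤ 41, yield 4·5 + 1·2 = 22.
No other integer combination yields more.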